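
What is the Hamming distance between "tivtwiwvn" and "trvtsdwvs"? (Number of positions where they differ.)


String 1: 'tivtwiwvn'
String 2: 'trvtsdwvs'
Compare each position: pos 0: 't'=='t', pos 1: 'i'!='r', pos 2: 'v'=='v', pos 3: 't'=='t', pos 4: 'w'!='s', pos 5: 'i'!='d', pos 6: 'w'=='w', pos 7: 'v'=='v', pos 8: 'n'!='s'
Differing positions: 4
Hamming distance: 4


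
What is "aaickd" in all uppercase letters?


Input string: 'aaickd'
Operation: convert each letter to uppercase
Mapping: 'a'->'A', 'a'->'A', 'i'->'I', 'c'->'C', 'k'->'K', 'd'->'D'
Result: AAICKD


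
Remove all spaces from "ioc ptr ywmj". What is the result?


Input string: 'ioc ptr ywmj'
Operation: remove all spaces
Words: 'ioc', 'ptr', 'ywmj'
Join without spaces: iocptrywmj


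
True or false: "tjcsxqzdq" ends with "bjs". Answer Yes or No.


Input string: 'tjcsxqzdq'
Suffix to check: 'bjs'
Last 3 characters of input: 'zdq'
Match: False
Result: No


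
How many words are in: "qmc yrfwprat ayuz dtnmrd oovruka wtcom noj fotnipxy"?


Input string: 'qmc yrfwprat ayuz dtnmrd oovruka wtcom noj fotnipxy'
Operation: split by spaces
Words found: 'qmc', 'yrfwprat', 'ayuz', 'dtnmrd', 'oovruka', 'wtcom', 'noj', 'fotnipxy'
Word count: 8


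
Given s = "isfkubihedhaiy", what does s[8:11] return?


Input string: 'isfkubihedhaiy'
Operation: slice [8:11]
Extract characters: s[8]='e', s[9]='d', s[10]='h'
Result: edh


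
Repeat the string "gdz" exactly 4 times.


Input string: 'gdz'
Operation: repeat 4 times
Concatenation: 'gdz' + 'gdz' + 'gdz' + 'gdz'
Result: gdzgdzgdzgdz


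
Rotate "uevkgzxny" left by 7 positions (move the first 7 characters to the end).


Input: 'uevkgzxny', shift = 7
Operation: split at index 7 and swap parts
Front part s[0:7] = 'uevkgzx'
Back part s[7:] = 'ny'
Rotated = back + front = 'ny' + 'uevkgzx'
Result: nyuevkgzx


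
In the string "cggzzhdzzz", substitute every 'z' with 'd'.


Input string: 'cggzzhdzzz'
Operation: replace 'z' with 'd'
Positions of 'z': 3, 4, 7, 8, 9
After replacement: cggddhdddd


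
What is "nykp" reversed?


Input string: 'nykp'
Operation: reverse character order
Original order: 'n' -> 'y' -> 'k' -> 'p'
Reversed order: 'p' -> 'k' -> 'y' -> 'n'
Result: pkyn


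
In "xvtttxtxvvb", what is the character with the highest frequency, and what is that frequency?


Input: 'xvtttxtxvvb'
Operation: tally each character
Counts: 'b':1, 't':4, 'v':3, 'x':3
Maximum: 't' appears 4 times


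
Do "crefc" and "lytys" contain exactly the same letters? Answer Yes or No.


String 1: 'crefc' -> sorted: 'ccefr'
String 2: 'lytys' -> sorted: 'lstyy'
Compare sorted forms: 'ccefr' != 'lstyy'
Anagram: No


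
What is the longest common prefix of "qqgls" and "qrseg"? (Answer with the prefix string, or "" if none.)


String 1: 'qqgls'
String 2: 'qrseg'
Compare position by position:
pos 0: 'q' vs 'q' match
pos 1: 'q' vs 'r' differ -> stop
Longest common prefix: "q" (length 1)


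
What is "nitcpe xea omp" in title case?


Input string: 'nitcpe xea omp'
Operation: capitalize first letter of each word
Word transformations: 'nitcpe'->'Nitcpe', 'xea'->'Xea', 'omp'->'Omp'
Result: Nitcpe Xea Omp


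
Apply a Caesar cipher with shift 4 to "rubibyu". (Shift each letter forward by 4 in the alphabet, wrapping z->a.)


Input: 'rubibyu', shift = 4
Operation: for each letter, (position + 4) mod 26
Mapping: 'r'(17+4=21)->'v', 'u'(20+4=24)->'y', 'b'(1+4=5)->'f', 'i'(8+4=12)->'m', 'b'(1+4=5)->'f', 'y'(24+4=28, 28 mod 26=2)->'c', 'u'(20+4=24)->'y'
Result: vyfmfcy


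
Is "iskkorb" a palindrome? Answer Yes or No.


Input string: 'iskkorb'
Reversed: 'brokksi'
Compare pairs: s[0]='i' vs s[6]='b' (mismatch), s[1]='s' vs s[5]='r' (mismatch), s[2]='k' vs s[4]='o' (mismatch)
Palindrome: No


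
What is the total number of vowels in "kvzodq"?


Input string: 'kvzodq'
Operation: count vowels (a, e, i, o, u)
Scan: s[0]='k', s[1]='v', s[2]='z', s[3]='o' (vowel), s[4]='d', s[5]='q'
Vowels found: 1
Result: 1


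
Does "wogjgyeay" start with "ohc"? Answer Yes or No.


Input string: 'wogjgyeay'
Prefix to check: 'ohc'
First 3 characters of input: 'wog'
Match: False
Result: No


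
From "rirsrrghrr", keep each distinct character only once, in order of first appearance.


Input: 'rirsrrghrr'
Operation: keep first occurrence of each character
Scan: s[0]='r' new -> keep; s[1]='i' new -> keep; s[2]='r' seen -> skip; s[3]='s' new -> keep; s[4]='r' seen -> skip; s[5]='r' seen -> skip; s[6]='g' new -> keep; s[7]='h' new -> keep; s[8]='r' seen -> skip; s[9]='r' seen -> skip
Result: risgh


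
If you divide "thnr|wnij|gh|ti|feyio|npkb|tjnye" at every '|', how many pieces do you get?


Input string: 'thnr|wnij|gh|ti|feyio|npkb|tjnye'
Delimiter: '|'
Split result: 'thnr', 'wnij', 'gh', 'ti', 'feyio', 'npkb', 'tjnye'
Number of parts: 7


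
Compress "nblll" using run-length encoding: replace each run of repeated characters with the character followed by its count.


Input: 'nblll'
Operation: identify consecutive runs
Runs: 'n' -> n1, 'b' -> b1, 'lll' -> l3
Encoded: n1b1l3


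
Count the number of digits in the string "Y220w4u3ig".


Input string: 'Y220w4u3ig'
Operation: count digit characters (0-9)
Scan: 'Y', '2'(digit), '2'(digit), '0'(digit), 'w', '4'(digit), 'u', '3'(digit), 'i', 'g'
Digits found: 5
Result: 5


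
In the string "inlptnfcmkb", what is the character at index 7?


Input string: 'inlptnfcmkb'
Operation: get character at index 7
Index mapping: s[0]='i', s[1]='n', s[2]='l', s[3]='p', s[4]='t', s[5]='n', s[6]='f', s[7]='c'
Result: 'c'


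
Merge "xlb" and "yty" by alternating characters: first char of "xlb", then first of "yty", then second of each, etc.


String 1: 'xlb'
String 2: 'yty'
Operation: alternate characters
Pairs: 'x'+'y', 'l'+'t', 'b'+'y'
Result: xyltby


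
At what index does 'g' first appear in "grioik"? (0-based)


Input string: 'grioik'
Target: 'g'
Scanning left to right: s[0]='g'
First match at index: 0


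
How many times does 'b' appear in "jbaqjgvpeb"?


Input string: 'jbaqjgvpeb'
Target character: 'b'
Scan each position: s[1]='b', s[9]='b'
Matches found at indices: 1, 9
Total: 2


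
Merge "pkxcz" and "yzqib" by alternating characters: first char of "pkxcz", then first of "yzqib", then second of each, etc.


String 1: 'pkxcz'
String 2: 'yzqib'
Operation: alternate characters
Pairs: 'p'+'y', 'k'+'z', 'x'+'q', 'c'+'i', 'z'+'b'
Result: pykzxqcizb


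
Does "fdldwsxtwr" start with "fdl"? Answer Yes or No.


Input string: 'fdldwsxtwr'
Prefix to check: 'fdl'
First 3 characters of input: 'fdl'
Match: True
Result: Yes


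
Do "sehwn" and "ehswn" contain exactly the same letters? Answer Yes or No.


String 1: 'sehwn' -> sorted: 'ehnsw'
String 2: 'ehswn' -> sorted: 'ehnsw'
Compare sorted forms: 'ehnsw' == 'ehnsw'
Anagram: Yes


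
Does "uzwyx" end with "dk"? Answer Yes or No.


Input string: 'uzwyx'
Suffix to check: 'dk'
Last 2 characters of input: 'yx'
Match: False
Result: No


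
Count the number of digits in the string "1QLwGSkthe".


Input string: '1QLwGSkthe'
Operation: count digit characters (0-9)
Scan: '1'(digit), 'Q', 'L', 'w', 'G', 'S', 'k', 't', 'h', 'e'
Digits found: 1
Result: 1


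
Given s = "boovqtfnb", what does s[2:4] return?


Input string: 'boovqtfnb'
Operation: slice [2:4]
Extract characters: s[2]='o', s[3]='v'
Result: ov


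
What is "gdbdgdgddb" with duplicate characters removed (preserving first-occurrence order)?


Input: 'gdbdgdgddb'
Operation: keep first occurrence of each character
Scan: s[0]='g' new -> keep; s[1]='d' new -> keep; s[2]='b' new -> keep; s[3]='d' seen -> skip; s[4]='g' seen -> skip; s[5]='d' seen -> skip; s[6]='g' seen -> skip; s[7]='d' seen -> skip; s[8]='d' seen -> skip; s[9]='b' seen -> skip
Result: gdb


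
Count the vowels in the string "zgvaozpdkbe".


Input string: 'zgvaozpdkbe'
Operation: count vowels (a, e, i, o, u)
Scan: s[0]='z', s[1]='g', s[2]='v', s[3]='a' (vowel), s[4]='o' (vowel), s[5]='z', s[6]='p', s[7]='d', s[8]='k', s[9]='b', s[10]='e' (vowel)
Vowels found: 3
Result: 3


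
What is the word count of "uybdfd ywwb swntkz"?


Input string: 'uybdfd ywwb swntkz'
Operation: split by spaces
Words found: 'uybdfd', 'ywwb', 'swntkz'
Word count: 3


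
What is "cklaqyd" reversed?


Input string: 'cklaqyd'
Operation: reverse character order
Original order: 'c' -> 'k' -> 'l' -> 'a' -> 'q' -> 'y' -> 'd'
Reversed order: 'd' -> 'y' -> 'q' -> 'a' -> 'l' -> 'k' -> 'c'
Result: dyqalkc


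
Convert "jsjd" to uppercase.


Input string: 'jsjd'
Operation: convert each letter to uppercase
Mapping: 'j'->'J', 's'->'S', 'j'->'J', 'd'->'D'
Result: JSJD


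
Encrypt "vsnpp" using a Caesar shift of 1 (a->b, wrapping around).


Input: 'vsnpp', shift = 1
Operation: for each letter, (position + 1) mod 26
Mapping: 'v'(21+1=22)->'w', 's'(18+1=19)->'t', 'n'(13+1=14)->'o', 'p'(15+1=16)->'q', 'p'(15+1=16)->'q'
Result: wtoqq


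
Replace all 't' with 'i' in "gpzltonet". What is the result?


Input string: 'gpzltonet'
Operation: replace 't' with 'i'
Positions of 't': 4, 8
After replacement: gpzlionei


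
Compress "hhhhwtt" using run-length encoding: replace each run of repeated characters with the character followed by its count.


Input: 'hhhhwtt'
Operation: identify consecutive runs
Runs: 'hhhh' -> h4, 'w' -> w1, 'tt' -> t2
Encoded: h4w1t2


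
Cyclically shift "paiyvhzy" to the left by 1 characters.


Input: 'paiyvhzy', shift = 1
Operation: split at index 1 and swap parts
Front part s[0:1] = 'p'
Back part s[1:] = 'aiyvhzy'
Rotated = back + front = 'aiyvhzy' + 'p'
Result: aiyvhzyp


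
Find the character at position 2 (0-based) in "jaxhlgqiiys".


Input string: 'jaxhlgqiiys'
Operation: get character at index 2
Index mapping: s[0]='j', s[1]='a', s[2]='x'
Result: 'x'


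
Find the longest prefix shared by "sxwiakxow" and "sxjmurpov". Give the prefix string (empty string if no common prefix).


String 1: 'sxwiakxow'
String 2: 'sxjmurpov'
Compare position by position:
pos 0: 's' vs 's' match
pos 1: 'x' vs 'x' match
pos 2: 'w' vs 'j' differ -> stop
Longest common prefix: "sx" (length 2)


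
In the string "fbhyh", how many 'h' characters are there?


Input string: 'fbhyh'
Target character: 'h'
Scan each position: s[2]='h', s[4]='h'
Matches found at indices: 2, 4
Total: 2


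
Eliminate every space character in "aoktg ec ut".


Input string: 'aoktg ec ut'
Operation: remove all spaces
Words: 'aoktg', 'ec', 'ut'
Join without spaces: aoktgecut


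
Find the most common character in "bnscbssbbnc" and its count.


Input: 'bnscbssbbnc'
Operation: tally each character
Counts: 'b':4, 'c':2, 'n':2, 's':3
Maximum: 'b' appears 4 times


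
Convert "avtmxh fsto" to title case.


Input string: 'avtmxh fsto'
Operation: capitalize first letter of each word
Word transformations: 'avtmxh'->'Avtmxh', 'fsto'->'Fsto'
Result: Avtmxh Fsto


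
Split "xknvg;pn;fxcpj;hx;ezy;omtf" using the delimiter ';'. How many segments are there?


Input string: 'xknvg;pn;fxcpj;hx;ezy;omtf'
Delimiter: ';'
Split result: 'xknvg', 'pn', 'fxcpj', 'hx', 'ezy', 'omtf'
Number of parts: 6


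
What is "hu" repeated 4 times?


Input string: 'hu'
Operation: repeat 4 times
Concatenation: 'hu' + 'hu' + 'hu' + 'hu'
Result: huhuhuhu


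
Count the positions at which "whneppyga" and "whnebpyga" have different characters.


String 1: 'whneppyga'
String 2: 'whnebpyga'
Compare each position: pos 0: 'w'=='w', pos 1: 'h'=='h', pos 2: 'n'=='n', pos 3: 'e'=='e', pos 4: 'p'!='b', pos 5: 'p'=='p', pos 6: 'y'=='y', pos 7: 'g'=='g', pos 8: 'a'=='a'
Differing positions: 1
Hamming distance: 1


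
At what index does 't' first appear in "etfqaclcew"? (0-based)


Input string: 'etfqaclcew'
Target: 't'
Scanning left to right: s[0]='e', s[1]='t'
First match at index: 1


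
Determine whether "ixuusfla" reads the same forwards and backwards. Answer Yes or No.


Input string: 'ixuusfla'
Reversed: 'alfsuuxi'
Compare pairs: s[0]='i' vs s[7]='a' (mismatch), s[1]='x' vs s[6]='l' (mismatch), s[2]='u' vs s[5]='f' (mismatch), s[3]='u' vs s[4]='s' (mismatch)
Palindrome: No


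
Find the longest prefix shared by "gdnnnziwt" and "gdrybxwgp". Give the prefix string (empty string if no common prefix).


String 1: 'gdnnnziwt'
String 2: 'gdrybxwgp'
Compare position by position:
pos 0: 'g' vs 'g' match
pos 1: 'd' vs 'd' match
pos 2: 'n' vs 'r' differ -> stop
Longest common prefix: "gd" (length 2)


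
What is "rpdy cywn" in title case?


Input string: 'rpdy cywn'
Operation: capitalize first letter of each word
Word transformations: 'rpdy'->'Rpdy', 'cywn'->'Cywn'
Result: Rpdy Cywn


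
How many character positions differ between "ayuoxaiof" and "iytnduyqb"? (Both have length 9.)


String 1: 'ayuoxaiof'
String 2: 'iytnduyqb'
Compare each position: pos 0: 'a'!='i', pos 1: 'y'=='y', pos 2: 'u'!='t', pos 3: 'o'!='n', pos 4: 'x'!='d', pos 5: 'a'!='u', pos 6: 'i'!='y', pos 7: 'o'!='q', pos 8: 'f'!='b'
Differing positions: 8
Hamming distance: 8


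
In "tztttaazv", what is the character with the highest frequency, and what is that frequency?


Input: 'tztttaazv'
Operation: tally each character
Counts: 'a':2, 't':4, 'v':1, 'z':2
Maximum: 't' appears 4 times


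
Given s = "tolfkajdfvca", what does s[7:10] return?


Input string: 'tolfkajdfvca'
Operation: slice [7:10]
Extract characters: s[7]='d', s[8]='f', s[9]='v'
Result: dfv


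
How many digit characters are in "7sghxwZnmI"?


Input string: '7sghxwZnmI'
Operation: count digit characters (0-9)
Scan: '7'(digit), 's', 'g', 'h', 'x', 'w', 'Z', 'n', 'm', 'I'
Digits found: 1
Result: 1


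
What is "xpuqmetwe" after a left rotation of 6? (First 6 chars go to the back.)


Input: 'xpuqmetwe', shift = 6
Operation: split at index 6 and swap parts
Front part s[0:6] = 'xpuqme'
Back part s[6:] = 'twe'
Rotated = back + front = 'twe' + 'xpuqme'
Result: twexpuqme


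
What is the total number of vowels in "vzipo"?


Input string: 'vzipo'
Operation: count vowels (a, e, i, o, u)
Scan: s[0]='v', s[1]='z', s[2]='i' (vowel), s[3]='p', s[4]='o' (vowel)
Vowels found: 2
Result: 2


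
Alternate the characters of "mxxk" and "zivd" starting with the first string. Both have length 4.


String 1: 'mxxk'
String 2: 'zivd'
Operation: alternate characters
Pairs: 'm'+'z', 'x'+'i', 'x'+'v', 'k'+'d'
Result: mzxixvkd


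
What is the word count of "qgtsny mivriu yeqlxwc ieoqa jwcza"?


Input string: 'qgtsny mivriu yeqlxwc ieoqa jwcza'
Operation: split by spaces
Words found: 'qgtsny', 'mivriu', 'yeqlxwc', 'ieoqa', 'jwcza'
Word count: 5


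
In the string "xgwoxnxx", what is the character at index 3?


Input string: 'xgwoxnxx'
Operation: get character at index 3
Index mapping: s[0]='x', s[1]='g', s[2]='w', s[3]='o'
Result: 'o'


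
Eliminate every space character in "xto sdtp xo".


Input string: 'xto sdtp xo'
Operation: remove all spaces
Words: 'xto', 'sdtp', 'xo'
Join without spaces: xtosdtpxo


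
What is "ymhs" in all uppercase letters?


Input string: 'ymhs'
Operation: convert each letter to uppercase
Mapping: 'y'->'Y', 'm'->'M', 'h'->'H', 's'->'S'
Result: YMHS


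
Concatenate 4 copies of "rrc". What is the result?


Input string: 'rrc'
Operation: repeat 4 times
Concatenation: 'rrc' + 'rrc' + 'rrc' + 'rrc'
Result: rrcrrcrrcrrc


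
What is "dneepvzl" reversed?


Input string: 'dneepvzl'
Operation: reverse character order
Original order: 'd' -> 'n' -> 'e' -> 'e' -> 'p' -> 'v' -> 'z' -> 'l'
Reversed order: 'l' -> 'z' -> 'v' -> 'p' -> 'e' -> 'e' -> 'n' -> 'd'
Result: lzvpeend


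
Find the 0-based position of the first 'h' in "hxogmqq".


Input string: 'hxogmqq'
Target: 'h'
Scanning left to right: s[0]='h'
First match at index: 0


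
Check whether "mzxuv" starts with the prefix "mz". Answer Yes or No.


Input string: 'mzxuv'
Prefix to check: 'mz'
First 2 characters of input: 'mz'
Match: True
Result: Yes


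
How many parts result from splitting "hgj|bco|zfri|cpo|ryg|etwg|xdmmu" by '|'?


Input string: 'hgj|bco|zfri|cpo|ryg|etwg|xdmmu'
Delimiter: '|'
Split result: 'hgj', 'bco', 'zfri', 'cpo', 'ryg', 'etwg', 'xdmmu'
Number of parts: 7


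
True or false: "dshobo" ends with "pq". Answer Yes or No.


Input string: 'dshobo'
Suffix to check: 'pq'
Last 2 characters of input: 'bo'
Match: False
Result: No


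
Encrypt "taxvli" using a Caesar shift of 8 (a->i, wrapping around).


Input: 'taxvli', shift = 8
Operation: for each letter, (position + 8) mod 26
Mapping: 't'(19+8=27, 27 mod 26=1)->'b', 'a'(0+8=8)->'i', 'x'(23+8=31, 31 mod 26=5)->'f', 'v'(21+8=29, 29 mod 26=3)->'d', 'l'(11+8=19)->'t', 'i'(8+8=16)->'q'
Result: bifdtq


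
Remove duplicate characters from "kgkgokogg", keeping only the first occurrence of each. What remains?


Input: 'kgkgokogg'
Operation: keep first occurrence of each character
Scan: s[0]='k' new -> keep; s[1]='g' new -> keep; s[2]='k' seen -> skip; s[3]='g' seen -> skip; s[4]='o' new -> keep; s[5]='k' seen -> skip; s[6]='o' seen -> skip; s[7]='g' seen -> skip; s[8]='g' seen -> skip
Result: kgo


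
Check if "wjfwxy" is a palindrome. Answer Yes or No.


Input string: 'wjfwxy'
Reversed: 'yxwfjw'
Compare pairs: s[0]='w' vs s[5]='y' (mismatch), s[1]='j' vs s[4]='x' (mismatch), s[2]='f' vs s[3]='w' (mismatch)
Palindrome: No


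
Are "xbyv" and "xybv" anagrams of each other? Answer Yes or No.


String 1: 'xbyv' -> sorted: 'bvxy'
String 2: 'xybv' -> sorted: 'bvxy'
Compare sorted forms: 'bvxy' == 'bvxy'
Anagram: Yes


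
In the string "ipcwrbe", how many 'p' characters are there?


Input string: 'ipcwrbe'
Target character: 'p'
Scan each position: s[1]='p'
Matches found at indices: 1
Total: 1


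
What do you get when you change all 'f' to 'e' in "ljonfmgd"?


Input string: 'ljonfmgd'
Operation: replace 'f' with 'e'
Positions of 'f': 4
After replacement: ljonemgd


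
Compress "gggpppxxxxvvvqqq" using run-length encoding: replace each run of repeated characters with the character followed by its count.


Input: 'gggpppxxxxvvvqqq'
Operation: identify consecutive runs
Runs: 'ggg' -> g3, 'ppp' -> p3, 'xxxx' -> x4, 'vvv' -> v3, 'qqq' -> q3
Encoded: g3p3x4v3q3


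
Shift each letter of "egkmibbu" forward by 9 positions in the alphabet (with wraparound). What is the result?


Input: 'egkmibbu', shift = 9
Operation: for each letter, (position + 9) mod 26
Mapping: 'e'(4+9=13)->'n', 'g'(6+9=15)->'p', 'k'(10+9=19)->'t', 'm'(12+9=21)->'v', 'i'(8+9=17)->'r', 'b'(1+9=10)->'k', 'b'(1+9=10)->'k', 'u'(20+9=29, 29 mod 26=3)->'d'
Result: nptvrkkd


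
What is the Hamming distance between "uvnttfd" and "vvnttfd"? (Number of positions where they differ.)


String 1: 'uvnttfd'
String 2: 'vvnttfd'
Compare each position: pos 0: 'u'!='v', pos 1: 'v'=='v', pos 2: 'n'=='n', pos 3: 't'=='t', pos 4: 't'=='t', pos 5: 'f'=='f', pos 6: 'd'=='d'
Differing positions: 1
Hamming distance: 1


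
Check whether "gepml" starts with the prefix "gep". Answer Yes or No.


Input string: 'gepml'
Prefix to check: 'gep'
First 3 characters of input: 'gep'
Match: True
Result: Yes


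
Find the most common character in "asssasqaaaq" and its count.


Input: 'asssasqaaaq'
Operation: tally each character
Counts: 'a':5, 'q':2, 's':4
Maximum: 'a' appears 5 times


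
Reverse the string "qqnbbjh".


Input string: 'qqnbbjh'
Operation: reverse character order
Original order: 'q' -> 'q' -> 'n' -> 'b' -> 'b' -> 'j' -> 'h'
Reversed order: 'h' -> 'j' -> 'b' -> 'b' -> 'n' -> 'q' -> 'q'
Result: hjbbnqq


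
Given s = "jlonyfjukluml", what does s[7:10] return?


Input string: 'jlonyfjukluml'
Operation: slice [7:10]
Extract characters: s[7]='u', s[8]='k', s[9]='l'
Result: ukl


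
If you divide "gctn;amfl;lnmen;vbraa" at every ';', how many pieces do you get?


Input string: 'gctn;amfl;lnmen;vbraa'
Delimiter: ';'
Split result: 'gctn', 'amfl', 'lnmen', 'vbraa'
Number of parts: 4


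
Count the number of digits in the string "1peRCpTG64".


Input string: '1peRCpTG64'
Operation: count digit characters (0-9)
Scan: '1'(digit), 'p', 'e', 'R', 'C', 'p', 'T', 'G', '6'(digit), '4'(digit)
Digits found: 3
Result: 3


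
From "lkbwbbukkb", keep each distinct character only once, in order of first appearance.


Input: 'lkbwbbukkb'
Operation: keep first occurrence of each character
Scan: s[0]='l' new -> keep; s[1]='k' new -> keep; s[2]='b' new -> keep; s[3]='w' new -> keep; s[4]='b' seen -> skip; s[5]='b' seen -> skip; s[6]='u' new -> keep; s[7]='k' seen -> skip; s[8]='k' seen -> skip; s[9]='b' seen -> skip
Result: lkbwu


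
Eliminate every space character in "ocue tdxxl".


Input string: 'ocue tdxxl'
Operation: remove all spaces
Words: 'ocue', 'tdxxl'
Join without spaces: ocuetdxxl


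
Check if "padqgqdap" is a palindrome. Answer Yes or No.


Input string: 'padqgqdap'
Reversed: 'padqgqdap'
Compare pairs: s[0]='p' vs s[8]='p' (match), s[1]='a' vs s[7]='a' (match), s[2]='d' vs s[6]='d' (match), s[3]='q' vs s[5]='q' (match)
Palindrome: Yes


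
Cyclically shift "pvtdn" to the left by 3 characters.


Input: 'pvtdn', shift = 3
Operation: split at index 3 and swap parts
Front part s[0:3] = 'pvt'
Back part s[3:] = 'dn'
Rotated = back + front = 'dn' + 'pvt'
Result: dnpvt


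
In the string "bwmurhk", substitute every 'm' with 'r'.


Input string: 'bwmurhk'
Operation: replace 'm' with 'r'
Positions of 'm': 2
After replacement: bwrurhk


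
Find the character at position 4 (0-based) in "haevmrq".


Input string: 'haevmrq'
Operation: get character at index 4
Index mapping: s[0]='h', s[1]='a', s[2]='e', s[3]='v', s[4]='m'
Result: 'm'


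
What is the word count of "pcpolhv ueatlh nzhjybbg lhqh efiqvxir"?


Input string: 'pcpolhv ueatlh nzhjybbg lhqh efiqvxir'
Operation: split by spaces
Words found: 'pcpolhv', 'ueatlh', 'nzhjybbg', 'lhqh', 'efiqvxir'
Word count: 5


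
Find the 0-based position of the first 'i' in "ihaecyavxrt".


Input string: 'ihaecyavxrt'
Target: 'i'
Scanning left to right: s[0]='i'
First match at index: 0


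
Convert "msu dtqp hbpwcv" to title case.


Input string: 'msu dtqp hbpwcv'
Operation: capitalize first letter of each word
Word transformations: 'msu'->'Msu', 'dtqp'->'Dtqp', 'hbpwcv'->'Hbpwcv'
Result: Msu Dtqp Hbpwcv


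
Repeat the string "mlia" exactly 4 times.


Input string: 'mlia'
Operation: repeat 4 times
Concatenation: 'mlia' + 'mlia' + 'mlia' + 'mlia'
Result: mliamliamliamlia


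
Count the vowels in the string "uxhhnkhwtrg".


Input string: 'uxhhnkhwtrg'
Operation: count vowels (a, e, i, o, u)
Scan: s[0]='u' (vowel), s[1]='x', s[2]='h', s[3]='h', s[4]='n', s[5]='k', s[6]='h', s[7]='w', s[8]='t', s[9]='r', s[10]='g'
Vowels found: 1
Result: 1


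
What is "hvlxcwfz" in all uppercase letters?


Input string: 'hvlxcwfz'
Operation: convert each letter to uppercase
Mapping: 'h'->'H', 'v'->'V', 'l'->'L', 'x'->'X', 'c'->'C', 'w'->'W', 'f'->'F', 'z'->'Z'
Result: HVLXCWFZ


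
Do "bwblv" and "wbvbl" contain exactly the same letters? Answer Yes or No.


String 1: 'bwblv' -> sorted: 'bblvw'
String 2: 'wbvbl' -> sorted: 'bblvw'
Compare sorted forms: 'bblvw' == 'bblvw'
Anagram: Yes


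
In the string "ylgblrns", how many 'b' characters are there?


Input string: 'ylgblrns'
Target character: 'b'
Scan each position: s[3]='b'
Matches found at indices: 3
Total: 1


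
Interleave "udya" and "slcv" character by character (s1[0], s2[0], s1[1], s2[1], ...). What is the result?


String 1: 'udya'
String 2: 'slcv'
Operation: alternate characters
Pairs: 'u'+'s', 'd'+'l', 'y'+'c', 'a'+'v'
Result: usdlycav


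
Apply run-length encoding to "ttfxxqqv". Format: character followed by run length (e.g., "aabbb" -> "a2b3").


Input: 'ttfxxqqv'
Operation: identify consecutive runs
Runs: 'tt' -> t2, 'f' -> f1, 'xx' -> x2, 'qq' -> q2, 'v' -> v1
Encoded: t2f1x2q2v1


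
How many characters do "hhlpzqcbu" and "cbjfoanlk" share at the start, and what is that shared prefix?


String 1: 'hhlpzqcbu'
String 2: 'cbjfoanlk'
Compare position by position:
pos 0: 'h' vs 'c' differ -> stop
Longest common prefix: "" (length 0)


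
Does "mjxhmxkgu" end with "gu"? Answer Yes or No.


Input string: 'mjxhmxkgu'
Suffix to check: 'gu'
Last 2 characters of input: 'gu'
Match: True
Result: Yes


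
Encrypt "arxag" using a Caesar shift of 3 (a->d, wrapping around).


Input: 'arxag', shift = 3
Operation: for each letter, (position + 3) mod 26
Mapping: 'a'(0+3=3)->'d', 'r'(17+3=20)->'u', 'x'(23+3=26, 26 mod 26=0)->'a', 'a'(0+3=3)->'d', 'g'(6+3=9)->'j'
Result: duadj


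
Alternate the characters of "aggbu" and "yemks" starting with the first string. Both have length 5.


String 1: 'aggbu'
String 2: 'yemks'
Operation: alternate characters
Pairs: 'a'+'y', 'g'+'e', 'g'+'m', 'b'+'k', 'u'+'s'
Result: aygegmbkus


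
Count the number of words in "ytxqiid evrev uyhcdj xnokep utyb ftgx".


Input string: 'ytxqiid evrev uyhcdj xnokep utyb ftgx'
Operation: split by spaces
Words found: 'ytxqiid', 'evrev', 'uyhcdj', 'xnokep', 'utyb', 'ftgx'
Word count: 6


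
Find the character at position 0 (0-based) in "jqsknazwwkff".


Input string: 'jqsknazwwkff'
Operation: get character at index 0
Index mapping: s[0]='j'
Result: 'j'


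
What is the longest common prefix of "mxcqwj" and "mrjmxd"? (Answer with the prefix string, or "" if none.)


String 1: 'mxcqwj'
String 2: 'mrjmxd'
Compare position by position:
pos 0: 'm' vs 'm' match
pos 1: 'x' vs 'r' differ -> stop
Longest common prefix: "m" (length 1)


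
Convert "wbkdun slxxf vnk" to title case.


Input string: 'wbkdun slxxf vnk'
Operation: capitalize first letter of each word
Word transformations: 'wbkdun'->'Wbkdun', 'slxxf'->'Slxxf', 'vnk'->'Vnk'
Result: Wbkdun Slxxf Vnk


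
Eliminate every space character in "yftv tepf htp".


Input string: 'yftv tepf htp'
Operation: remove all spaces
Words: 'yftv', 'tepf', 'htp'
Join without spaces: yftvtepfhtp


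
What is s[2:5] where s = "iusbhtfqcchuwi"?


Input string: 'iusbhtfqcchuwi'
Operation: slice [2:5]
Extract characters: s[2]='s', s[3]='b', s[4]='h'
Result: sbh


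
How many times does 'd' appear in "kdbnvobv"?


Input string: 'kdbnvobv'
Target character: 'd'
Scan each position: s[1]='d'
Matches found at indices: 1
Total: 1


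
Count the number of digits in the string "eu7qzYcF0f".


Input string: 'eu7qzYcF0f'
Operation: count digit characters (0-9)
Scan: 'e', 'u', '7'(digit), 'q', 'z', 'Y', 'c', 'F', '0'(digit), 'f'
Digits found: 2
Result: 2


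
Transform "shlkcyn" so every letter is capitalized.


Input string: 'shlkcyn'
Operation: convert each letter to uppercase
Mapping: 's'->'S', 'h'->'H', 'l'->'L', 'k'->'K', 'c'->'C', 'y'->'Y', 'n'->'N'
Result: SHLKCYN


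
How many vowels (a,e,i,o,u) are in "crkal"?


Input string: 'crkal'
Operation: count vowels (a, e, i, o, u)
Scan: s[0]='c', s[1]='r', s[2]='k', s[3]='a' (vowel), s[4]='l'
Vowels found: 1
Result: 1


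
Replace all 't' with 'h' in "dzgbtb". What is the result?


Input string: 'dzgbtb'
Operation: replace 't' with 'h'
Positions of 't': 4
After replacement: dzgbhb


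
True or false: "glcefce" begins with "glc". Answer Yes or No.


Input string: 'glcefce'
Prefix to check: 'glc'
First 3 characters of input: 'glc'
Match: True
Result: Yes


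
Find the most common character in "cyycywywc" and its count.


Input: 'cyycywywc'
Operation: tally each character
Counts: 'c':3, 'w':2, 'y':4
Maximum: 'y' appears 4 times


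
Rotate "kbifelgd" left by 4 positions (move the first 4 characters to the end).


Input: 'kbifelgd', shift = 4
Operation: split at index 4 and swap parts
Front part s[0:4] = 'kbif'
Back part s[4:] = 'elgd'
Rotated = back + front = 'elgd' + 'kbif'
Result: elgdkbif


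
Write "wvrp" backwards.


Input string: 'wvrp'
Operation: reverse character order
Original order: 'w' -> 'v' -> 'r' -> 'p'
Reversed order: 'p' -> 'r' -> 'v' -> 'w'
Result: prvw


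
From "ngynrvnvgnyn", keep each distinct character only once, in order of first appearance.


Input: 'ngynrvnvgnyn'
Operation: keep first occurrence of each character
Scan: s[0]='n' new -> keep; s[1]='g' new -> keep; s[2]='y' new -> keep; s[3]='n' seen -> skip; s[4]='r' new -> keep; s[5]='v' new -> keep; s[6]='n' seen -> skip; s[7]='v' seen -> skip; s[8]='g' seen -> skip; s[9]='n' seen -> skip; s[10]='y' seen -> skip; s[11]='n' seen -> skip
Result: ngyrv


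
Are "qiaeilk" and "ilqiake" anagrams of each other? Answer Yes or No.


String 1: 'qiaeilk' -> sorted: 'aeiiklq'
String 2: 'ilqiake' -> sorted: 'aeiiklq'
Compare sorted forms: 'aeiiklq' == 'aeiiklq'
Anagram: Yes


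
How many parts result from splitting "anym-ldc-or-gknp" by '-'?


Input string: 'anym-ldc-or-gknp'
Delimiter: '-'
Split result: 'anym', 'ldc', 'or', 'gknp'
Number of parts: 4


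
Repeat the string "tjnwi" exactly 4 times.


Input string: 'tjnwi'
Operation: repeat 4 times
Concatenation: 'tjnwi' + 'tjnwi' + 'tjnwi' + 'tjnwi'
Result: tjnwitjnwitjnwitjnwi


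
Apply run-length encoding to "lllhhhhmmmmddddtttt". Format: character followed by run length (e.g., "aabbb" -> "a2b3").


Input: 'lllhhhhmmmmddddtttt'
Operation: identify consecutive runs
Runs: 'lll' -> l3, 'hhhh' -> h4, 'mmmm' -> m4, 'dddd' -> d4, 'tttt' -> t4
Encoded: l3h4m4d4t4


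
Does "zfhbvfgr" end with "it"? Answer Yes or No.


Input string: 'zfhbvfgr'
Suffix to check: 'it'
Last 2 characters of input: 'gr'
Match: False
Result: No


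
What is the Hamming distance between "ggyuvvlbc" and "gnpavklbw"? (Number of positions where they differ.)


String 1: 'ggyuvvlbc'
String 2: 'gnpavklbw'
Compare each position: pos 0: 'g'=='g', pos 1: 'g'!='n', pos 2: 'y'!='p', pos 3: 'u'!='a', pos 4: 'v'=='v', pos 5: 'v'!='k', pos 6: 'l'=='l', pos 7: 'b'=='b', pos 8: 'c'!='w'
Differing positions: 5
Hamming distance: 5


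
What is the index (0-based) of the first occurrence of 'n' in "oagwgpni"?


Input string: 'oagwgpni'
Target: 'n'
Scanning left to right: s[0]='o', s[1]='a', s[2]='g', s[3]='w', s[4]='g', s[5]='p', s[6]='n'
First match at index: 6


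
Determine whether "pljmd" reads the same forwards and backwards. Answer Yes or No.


Input string: 'pljmd'
Reversed: 'dmjlp'
Compare pairs: s[0]='p' vs s[4]='d' (mismatch), s[1]='l' vs s[3]='m' (mismatch)
Palindrome: No


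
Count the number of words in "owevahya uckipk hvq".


Input string: 'owevahya uckipk hvq'
Operation: split by spaces
Words found: 'owevahya', 'uckipk', 'hvq'
Word count: 3


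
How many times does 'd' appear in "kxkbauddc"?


Input string: 'kxkbauddc'
Target character: 'd'
Scan each position: s[6]='d', s[7]='d'
Matches found at indices: 6, 7
Total: 2


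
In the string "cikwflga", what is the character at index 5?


Input string: 'cikwflga'
Operation: get character at index 5
Index mapping: s[0]='c', s[1]='i', s[2]='k', s[3]='w', s[4]='f', s[5]='l'
Result: 'l'


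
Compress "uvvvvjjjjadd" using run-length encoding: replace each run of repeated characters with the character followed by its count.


Input: 'uvvvvjjjjadd'
Operation: identify consecutive runs
Runs: 'u' -> u1, 'vvvv' -> v4, 'jjjj' -> j4, 'a' -> a1, 'dd' -> d2
Encoded: u1v4j4a1d2


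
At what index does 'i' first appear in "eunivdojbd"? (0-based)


Input string: 'eunivdojbd'
Target: 'i'
Scanning left to right: s[0]='e', s[1]='u', s[2]='n', s[3]='i'
First match at index: 3


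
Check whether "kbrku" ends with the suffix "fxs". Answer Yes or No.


Input string: 'kbrku'
Suffix to check: 'fxs'
Last 3 characters of input: 'rku'
Match: False
Result: No


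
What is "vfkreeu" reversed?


Input string: 'vfkreeu'
Operation: reverse character order
Original order: 'v' -> 'f' -> 'k' -> 'r' -> 'e' -> 'e' -> 'u'
Reversed order: 'u' -> 'e' -> 'e' -> 'r' -> 'k' -> 'f' -> 'v'
Result: ueerkfv


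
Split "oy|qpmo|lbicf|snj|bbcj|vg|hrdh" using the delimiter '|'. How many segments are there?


Input string: 'oy|qpmo|lbicf|snj|bbcj|vg|hrdh'
Delimiter: '|'
Split result: 'oy', 'qpmo', 'lbicf', 'snj', 'bbcj', 'vg', 'hrdh'
Number of parts: 7


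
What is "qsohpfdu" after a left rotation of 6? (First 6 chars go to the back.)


Input: 'qsohpfdu', shift = 6
Operation: split at index 6 and swap parts
Front part s[0:6] = 'qsohpf'
Back part s[6:] = 'du'
Rotated = back + front = 'du' + 'qsohpf'
Result: duqsohpf


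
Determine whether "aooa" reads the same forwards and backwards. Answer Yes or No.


Input string: 'aooa'
Reversed: 'aooa'
Compare pairs: s[0]='a' vs s[3]='a' (match), s[1]='o' vs s[2]='o' (match)
Palindrome: Yes


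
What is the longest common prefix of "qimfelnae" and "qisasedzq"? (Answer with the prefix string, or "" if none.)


String 1: 'qimfelnae'
String 2: 'qisasedzq'
Compare position by position:
pos 0: 'q' vs 'q' match
pos 1: 'i' vs 'i' match
pos 2: 'm' vs 's' differ -> stop
Longest common prefix: "qi" (length 2)


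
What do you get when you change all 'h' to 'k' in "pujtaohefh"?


Input string: 'pujtaohefh'
Operation: replace 'h' with 'k'
Positions of 'h': 6, 9
After replacement: pujtaokefk


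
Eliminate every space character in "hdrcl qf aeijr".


Input string: 'hdrcl qf aeijr'
Operation: remove all spaces
Words: 'hdrcl', 'qf', 'aeijr'
Join without spaces: hdrclqfaeijr


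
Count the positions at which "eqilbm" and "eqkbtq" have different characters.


String 1: 'eqilbm'
String 2: 'eqkbtq'
Compare each position: pos 0: 'e'=='e', pos 1: 'q'=='q', pos 2: 'i'!='k', pos 3: 'l'!='b', pos 4: 'b'!='t', pos 5: 'm'!='q'
Differing positions: 4
Hamming distance: 4


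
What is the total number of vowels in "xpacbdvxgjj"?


Input string: 'xpacbdvxgjj'
Operation: count vowels (a, e, i, o, u)
Scan: s[0]='x', s[1]='p', s[2]='a' (vowel), s[3]='c', s[4]='b', s[5]='d', s[6]='v', s[7]='x', s[8]='g', s[9]='j', s[10]='j'
Vowels found: 1
Result: 1


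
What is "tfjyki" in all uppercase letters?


Input string: 'tfjyki'
Operation: convert each letter to uppercase
Mapping: 't'->'T', 'f'->'F', 'j'->'J', 'y'->'Y', 'k'->'K', 'i'->'I'
Result: TFJYKI


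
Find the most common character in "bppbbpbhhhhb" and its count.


Input: 'bppbbpbhhhhb'
Operation: tally each character
Counts: 'b':5, 'h':4, 'p':3
Maximum: 'b' appears 5 times


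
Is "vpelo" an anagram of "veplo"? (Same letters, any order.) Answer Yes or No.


String 1: 'veplo' -> sorted: 'elopv'
String 2: 'vpelo' -> sorted: 'elopv'
Compare sorted forms: 'elopv' == 'elopv'
Anagram: Yes


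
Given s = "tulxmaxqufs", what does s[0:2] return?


Input string: 'tulxmaxqufs'
Operation: slice [0:2]
Extract characters: s[0]='t', s[1]='u'
Result: tu


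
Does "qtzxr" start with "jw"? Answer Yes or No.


Input string: 'qtzxr'
Prefix to check: 'jw'
First 2 characters of input: 'qt'
Match: False
Result: No


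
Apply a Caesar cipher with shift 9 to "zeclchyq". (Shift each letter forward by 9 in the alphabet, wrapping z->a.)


Input: 'zeclchyq', shift = 9
Operation: for each letter, (position + 9) mod 26
Mapping: 'z'(25+9=34, 34 mod 26=8)->'i', 'e'(4+9=13)->'n', 'c'(2+9=11)->'l', 'l'(11+9=20)->'u', 'c'(2+9=11)->'l', 'h'(7+9=16)->'q', 'y'(24+9=33, 33 mod 26=7)->'h', 'q'(16+9=25)->'z'
Result: inlulqhz


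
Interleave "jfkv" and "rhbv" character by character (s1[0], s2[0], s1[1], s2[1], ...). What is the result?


String 1: 'jfkv'
String 2: 'rhbv'
Operation: alternate characters
Pairs: 'j'+'r', 'f'+'h', 'k'+'b', 'v'+'v'
Result: jrfhkbvv


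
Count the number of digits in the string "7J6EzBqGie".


Input string: '7J6EzBqGie'
Operation: count digit characters (0-9)
Scan: '7'(digit), 'J', '6'(digit), 'E', 'z', 'B', 'q', 'G', 'i', 'e'
Digits found: 2
Result: 2


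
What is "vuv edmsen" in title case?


Input string: 'vuv edmsen'
Operation: capitalize first letter of each word
Word transformations: 'vuv'->'Vuv', 'edmsen'->'Edmsen'
Result: Vuv Edmsen


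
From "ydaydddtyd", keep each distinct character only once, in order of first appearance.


Input: 'ydaydddtyd'
Operation: keep first occurrence of each character
Scan: s[0]='y' new -> keep; s[1]='d' new -> keep; s[2]='a' new -> keep; s[3]='y' seen -> skip; s[4]='d' seen -> skip; s[5]='d' seen -> skip; s[6]='d' seen -> skip; s[7]='t' new -> keep; s[8]='y' seen -> skip; s[9]='d' seen -> skip
Result: ydat


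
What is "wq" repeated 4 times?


Input string: 'wq'
Operation: repeat 4 times
Concatenation: 'wq' + 'wq' + 'wq' + 'wq'
Result: wqwqwqwq


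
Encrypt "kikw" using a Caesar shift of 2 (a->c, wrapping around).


Input: 'kikw', shift = 2
Operation: for each letter, (position + 2) mod 26
Mapping: 'k'(10+2=12)->'m', 'i'(8+2=10)->'k', 'k'(10+2=12)->'m', 'w'(22+2=24)->'y'
Result: mkmy


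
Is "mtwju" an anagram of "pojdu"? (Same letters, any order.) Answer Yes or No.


String 1: 'pojdu' -> sorted: 'djopu'
String 2: 'mtwju' -> sorted: 'jmtuw'
Compare sorted forms: 'djopu' != 'jmtuw'
Anagram: No


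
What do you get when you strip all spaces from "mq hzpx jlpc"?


Input string: 'mq hzpx jlpc'
Operation: remove all spaces
Words: 'mq', 'hzpx', 'jlpc'
Join without spaces: mqhzpxjlpc


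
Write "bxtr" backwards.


Input string: 'bxtr'
Operation: reverse character order
Original order: 'b' -> 'x' -> 't' -> 'r'
Reversed order: 'r' -> 't' -> 'x' -> 'b'
Result: rtxb


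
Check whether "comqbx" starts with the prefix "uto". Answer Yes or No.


Input string: 'comqbx'
Prefix to check: 'uto'
First 3 characters of input: 'com'
Match: False
Result: No


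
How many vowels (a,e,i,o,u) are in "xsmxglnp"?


Input string: 'xsmxglnp'
Operation: count vowels (a, e, i, o, u)
Scan: s[0]='x', s[1]='s', s[2]='m', s[3]='x', s[4]='g', s[5]='l', s[6]='n', s[7]='p'
Vowels found: 0
Result: 0


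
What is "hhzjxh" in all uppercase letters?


Input string: 'hhzjxh'
Operation: convert each letter to uppercase
Mapping: 'h'->'H', 'h'->'H', 'z'->'Z', 'j'->'J', 'x'->'X', 'h'->'H'
Result: HHZJXH


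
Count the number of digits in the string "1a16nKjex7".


Input string: '1a16nKjex7'
Operation: count digit characters (0-9)
Scan: '1'(digit), 'a', '1'(digit), '6'(digit), 'n', 'K', 'j', 'e', 'x', '7'(digit)
Digits found: 4
Result: 4


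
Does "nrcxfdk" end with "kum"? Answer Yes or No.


Input string: 'nrcxfdk'
Suffix to check: 'kum'
Last 3 characters of input: 'fdk'
Match: False
Result: No


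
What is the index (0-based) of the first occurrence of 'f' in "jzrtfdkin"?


Input string: 'jzrtfdkin'
Target: 'f'
Scanning left to right: s[0]='j', s[1]='z', s[2]='r', s[3]='t', s[4]='f'
First match at index: 4


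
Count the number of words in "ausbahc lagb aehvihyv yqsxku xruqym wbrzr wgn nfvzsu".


Input string: 'ausbahc lagb aehvihyv yqsxku xruqym wbrzr wgn nfvzsu'
Operation: split by spaces
Words found: 'ausbahc', 'lagb', 'aehvihyv', 'yqsxku', 'xruqym', 'wbrzr', 'wgn', 'nfvzsu'
Word count: 8


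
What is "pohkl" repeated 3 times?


Input string: 'pohkl'
Operation: repeat 3 times
Concatenation: 'pohkl' + 'pohkl' + 'pohkl'
Result: pohklpohklpohkl


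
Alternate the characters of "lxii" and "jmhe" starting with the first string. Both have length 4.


String 1: 'lxii'
String 2: 'jmhe'
Operation: alternate characters
Pairs: 'l'+'j', 'x'+'m', 'i'+'h', 'i'+'e'
Result: ljxmihie


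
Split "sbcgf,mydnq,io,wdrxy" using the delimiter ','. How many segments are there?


Input string: 'sbcgf,mydnq,io,wdrxy'
Delimiter: ','
Split result: 'sbcgf', 'mydnq', 'io', 'wdrxy'
Number of parts: 4


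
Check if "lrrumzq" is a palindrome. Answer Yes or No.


Input string: 'lrrumzq'
Reversed: 'qzmurrl'
Compare pairs: s[0]='l' vs s[6]='q' (mismatch), s[1]='r' vs s[5]='z' (mismatch), s[2]='r' vs s[4]='m' (mismatch)
Palindrome: No
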